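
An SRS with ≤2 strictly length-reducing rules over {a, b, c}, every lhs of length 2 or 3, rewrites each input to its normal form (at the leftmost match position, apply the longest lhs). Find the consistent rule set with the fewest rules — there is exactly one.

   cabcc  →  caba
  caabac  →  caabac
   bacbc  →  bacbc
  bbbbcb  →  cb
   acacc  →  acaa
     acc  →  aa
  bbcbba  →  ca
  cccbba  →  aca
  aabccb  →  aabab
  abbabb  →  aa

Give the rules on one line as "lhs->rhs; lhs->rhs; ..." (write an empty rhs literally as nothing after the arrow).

  | cabcc => caba
  | caabac
  | bacbc
  | bbbbcb => bbcb => cb

bb->; cc->a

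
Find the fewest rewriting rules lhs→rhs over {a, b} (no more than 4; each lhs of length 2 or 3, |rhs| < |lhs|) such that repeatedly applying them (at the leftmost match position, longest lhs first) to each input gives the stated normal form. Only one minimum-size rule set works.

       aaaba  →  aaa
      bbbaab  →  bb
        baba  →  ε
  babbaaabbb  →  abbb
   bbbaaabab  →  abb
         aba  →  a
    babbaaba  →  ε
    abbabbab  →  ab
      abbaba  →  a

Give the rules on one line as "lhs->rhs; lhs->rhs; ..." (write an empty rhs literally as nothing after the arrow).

ba->; bab->bb; bba->

  | aaaba => aaa
  | bbbaab => bab => bb
  | baba => bba => ε
  | babbaaabbb => bbbaaabbb => baabbb => abbb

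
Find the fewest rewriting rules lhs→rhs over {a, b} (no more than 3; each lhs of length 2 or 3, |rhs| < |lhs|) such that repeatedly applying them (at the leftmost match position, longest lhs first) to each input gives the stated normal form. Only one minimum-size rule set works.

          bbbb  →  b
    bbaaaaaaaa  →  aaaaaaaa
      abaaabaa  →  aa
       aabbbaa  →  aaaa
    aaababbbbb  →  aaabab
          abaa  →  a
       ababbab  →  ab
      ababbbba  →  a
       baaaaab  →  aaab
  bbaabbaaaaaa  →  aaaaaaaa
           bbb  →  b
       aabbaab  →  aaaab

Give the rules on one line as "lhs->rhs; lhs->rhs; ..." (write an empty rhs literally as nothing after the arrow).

  | bbbb => bbb => bb => b
  | bbaaaaaaaa => aaaaaaaa
  | abaaabaa => aabaa => aa
  | aabbbaa => aabbaa => aaaa

baa->; bb->b; bba->a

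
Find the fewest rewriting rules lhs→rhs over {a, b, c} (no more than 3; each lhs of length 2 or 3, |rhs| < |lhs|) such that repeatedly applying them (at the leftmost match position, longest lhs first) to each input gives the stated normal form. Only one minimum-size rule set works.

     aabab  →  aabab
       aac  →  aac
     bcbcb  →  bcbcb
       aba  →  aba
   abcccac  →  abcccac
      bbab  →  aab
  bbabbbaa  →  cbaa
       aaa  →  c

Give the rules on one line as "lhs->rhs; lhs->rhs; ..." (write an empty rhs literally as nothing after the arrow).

aaa->c; bb->a

  | aabab
  | aac
  | bcbcb
  | aba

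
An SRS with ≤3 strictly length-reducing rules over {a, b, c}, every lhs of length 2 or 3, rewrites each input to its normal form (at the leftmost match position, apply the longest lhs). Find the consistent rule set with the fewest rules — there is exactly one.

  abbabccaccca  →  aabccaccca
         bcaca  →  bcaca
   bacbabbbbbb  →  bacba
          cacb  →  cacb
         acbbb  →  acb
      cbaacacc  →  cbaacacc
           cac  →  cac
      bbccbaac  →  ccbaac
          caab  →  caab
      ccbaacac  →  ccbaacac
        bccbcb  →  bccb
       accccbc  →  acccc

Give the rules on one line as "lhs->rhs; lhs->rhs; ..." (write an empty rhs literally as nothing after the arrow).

  | abbabccaccca => aabccaccca
  | bcaca
  | bacbabbbbbb => bacbabbbb => bacbabb => bacba
  | cacb

bb->; cbc->c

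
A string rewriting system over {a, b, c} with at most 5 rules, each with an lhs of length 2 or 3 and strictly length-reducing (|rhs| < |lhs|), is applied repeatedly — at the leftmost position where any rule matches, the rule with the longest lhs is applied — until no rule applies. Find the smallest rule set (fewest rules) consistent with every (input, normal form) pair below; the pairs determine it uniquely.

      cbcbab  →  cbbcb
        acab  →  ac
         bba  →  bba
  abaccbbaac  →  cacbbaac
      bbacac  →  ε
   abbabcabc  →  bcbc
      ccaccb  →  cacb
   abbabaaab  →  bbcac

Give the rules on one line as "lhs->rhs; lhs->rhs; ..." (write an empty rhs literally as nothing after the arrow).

ab->c; bac->; cba->bc; cc->c

  | cbcbab => cbbcb
  | acab => acc => ac
  | bba
  | abaccbbaac => caccbbaac => cacbbaac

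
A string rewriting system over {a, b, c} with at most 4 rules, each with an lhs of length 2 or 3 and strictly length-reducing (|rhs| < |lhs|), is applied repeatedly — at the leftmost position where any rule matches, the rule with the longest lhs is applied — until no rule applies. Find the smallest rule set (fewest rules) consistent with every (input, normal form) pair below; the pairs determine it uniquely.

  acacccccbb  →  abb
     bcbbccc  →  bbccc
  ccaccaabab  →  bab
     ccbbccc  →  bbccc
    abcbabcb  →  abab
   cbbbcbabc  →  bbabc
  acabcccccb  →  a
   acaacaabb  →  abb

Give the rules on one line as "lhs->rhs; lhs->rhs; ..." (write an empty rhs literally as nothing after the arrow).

ca->c; cb->; ccb->b

  | acacccccbb => accccccbb => accccbb => accbb => abb
  | bcbbccc => bbccc
  | ccaccaabab => ccccaabab => ccccabab => ccccbab => ccbab => bab
  | ccbbccc => bbccc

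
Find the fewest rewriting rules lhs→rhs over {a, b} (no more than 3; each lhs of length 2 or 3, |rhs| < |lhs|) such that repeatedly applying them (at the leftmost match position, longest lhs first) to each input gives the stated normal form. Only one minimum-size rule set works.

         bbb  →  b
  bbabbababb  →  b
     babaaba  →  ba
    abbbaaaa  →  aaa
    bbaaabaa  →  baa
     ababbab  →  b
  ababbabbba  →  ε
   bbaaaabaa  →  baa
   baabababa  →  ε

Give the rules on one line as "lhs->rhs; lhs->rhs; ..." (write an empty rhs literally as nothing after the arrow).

  | bbb => bb => b
  | bbabbababb => bbababb => babb => bbb => bb => b
  | babaaba => bbaaba => aba => ba
  | abbbaaaa => bbbaaaa => bbaaaa => aaa

ab->b; bb->b; bba->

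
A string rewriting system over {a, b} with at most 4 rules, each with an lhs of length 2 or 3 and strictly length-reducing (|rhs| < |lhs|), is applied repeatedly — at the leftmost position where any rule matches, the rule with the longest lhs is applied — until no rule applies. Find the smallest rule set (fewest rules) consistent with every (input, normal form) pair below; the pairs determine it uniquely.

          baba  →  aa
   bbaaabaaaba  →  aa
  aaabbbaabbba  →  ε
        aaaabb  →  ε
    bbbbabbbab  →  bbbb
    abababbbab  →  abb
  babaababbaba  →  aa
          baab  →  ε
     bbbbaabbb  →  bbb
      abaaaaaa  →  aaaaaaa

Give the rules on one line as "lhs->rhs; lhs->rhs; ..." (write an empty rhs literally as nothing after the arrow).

aab->; ba->a; bba->

  | baba => aba => aa
  | bbaaabaaaba => aabaaaba => aaaba => aa
  | aaabbbaabbba => abbaabbba => aabbba => bba => ε
  | aaaabb => aab => ε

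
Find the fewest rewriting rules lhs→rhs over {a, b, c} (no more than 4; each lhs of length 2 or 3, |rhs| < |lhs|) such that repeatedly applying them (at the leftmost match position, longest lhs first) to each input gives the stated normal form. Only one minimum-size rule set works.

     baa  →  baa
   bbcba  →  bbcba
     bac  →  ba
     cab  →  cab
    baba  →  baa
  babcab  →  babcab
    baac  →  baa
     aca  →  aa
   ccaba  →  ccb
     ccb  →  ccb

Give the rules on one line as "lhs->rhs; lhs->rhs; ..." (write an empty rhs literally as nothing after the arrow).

  | baa
  | bbcba
  | bac => ba
  | cab

aba->aa; ac->a; caa->cb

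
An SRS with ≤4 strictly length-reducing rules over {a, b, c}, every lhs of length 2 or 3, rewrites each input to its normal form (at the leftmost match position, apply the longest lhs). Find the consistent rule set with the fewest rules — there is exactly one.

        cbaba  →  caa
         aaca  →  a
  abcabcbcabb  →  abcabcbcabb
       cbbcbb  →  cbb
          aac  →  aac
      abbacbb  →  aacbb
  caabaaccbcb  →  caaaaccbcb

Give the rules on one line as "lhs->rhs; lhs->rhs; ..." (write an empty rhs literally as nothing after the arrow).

aca->; ba->a; bbc->

  | cbaba => caba => caa
  | aaca => a
  | abcabcbcabb
  | cbbcbb => cbb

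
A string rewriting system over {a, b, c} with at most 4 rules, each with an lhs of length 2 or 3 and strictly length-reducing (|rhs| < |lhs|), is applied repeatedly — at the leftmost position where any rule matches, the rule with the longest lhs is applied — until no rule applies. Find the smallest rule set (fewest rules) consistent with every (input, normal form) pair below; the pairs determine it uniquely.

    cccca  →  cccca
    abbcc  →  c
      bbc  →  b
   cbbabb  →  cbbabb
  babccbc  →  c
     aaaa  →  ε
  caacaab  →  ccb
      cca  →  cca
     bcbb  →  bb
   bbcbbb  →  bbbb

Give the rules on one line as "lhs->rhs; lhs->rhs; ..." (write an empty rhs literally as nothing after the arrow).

  | cccca
  | abbcc => abc => c
  | bbc => b
  | cbbabb

aa->; abc->c; bc->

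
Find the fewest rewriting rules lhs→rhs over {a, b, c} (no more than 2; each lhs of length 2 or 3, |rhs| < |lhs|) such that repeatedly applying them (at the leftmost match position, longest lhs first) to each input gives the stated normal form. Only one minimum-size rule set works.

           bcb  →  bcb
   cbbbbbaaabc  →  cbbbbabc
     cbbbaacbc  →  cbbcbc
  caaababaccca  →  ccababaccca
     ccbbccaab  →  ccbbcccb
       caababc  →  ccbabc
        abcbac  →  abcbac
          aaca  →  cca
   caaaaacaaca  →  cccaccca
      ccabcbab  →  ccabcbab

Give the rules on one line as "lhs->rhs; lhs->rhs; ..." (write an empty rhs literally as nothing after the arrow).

aa->c; baa->

  | bcb
  | cbbbbbaaabc => cbbbbabc
  | cbbbaacbc => cbbcbc
  | caaababaccca => ccababaccca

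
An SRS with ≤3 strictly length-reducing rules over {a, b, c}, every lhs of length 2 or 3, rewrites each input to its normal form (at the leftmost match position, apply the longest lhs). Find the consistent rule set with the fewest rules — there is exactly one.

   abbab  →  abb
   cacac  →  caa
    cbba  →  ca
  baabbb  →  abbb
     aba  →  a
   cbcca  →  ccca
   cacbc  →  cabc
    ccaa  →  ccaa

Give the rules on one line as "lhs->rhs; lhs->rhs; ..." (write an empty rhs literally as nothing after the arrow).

ac->a; ba->; cb->c

  | abbab => abb
  | cacac => caac => caa
  | cbba => cba => ca
  | baabbb => abbb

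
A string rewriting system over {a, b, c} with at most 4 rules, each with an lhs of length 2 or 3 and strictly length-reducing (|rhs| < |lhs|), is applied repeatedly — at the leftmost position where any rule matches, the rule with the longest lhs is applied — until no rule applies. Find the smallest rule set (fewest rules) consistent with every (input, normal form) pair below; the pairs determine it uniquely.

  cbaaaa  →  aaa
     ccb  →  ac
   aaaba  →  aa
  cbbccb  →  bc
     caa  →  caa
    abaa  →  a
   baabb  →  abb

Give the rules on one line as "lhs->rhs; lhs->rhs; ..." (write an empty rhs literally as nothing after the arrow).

aba->; ba->; cb->b; ccb->ac

  | cbaaaa => baaaa => aaa
  | ccb => ac
  | aaaba => aa
  | cbbccb => bbccb => bbac => bc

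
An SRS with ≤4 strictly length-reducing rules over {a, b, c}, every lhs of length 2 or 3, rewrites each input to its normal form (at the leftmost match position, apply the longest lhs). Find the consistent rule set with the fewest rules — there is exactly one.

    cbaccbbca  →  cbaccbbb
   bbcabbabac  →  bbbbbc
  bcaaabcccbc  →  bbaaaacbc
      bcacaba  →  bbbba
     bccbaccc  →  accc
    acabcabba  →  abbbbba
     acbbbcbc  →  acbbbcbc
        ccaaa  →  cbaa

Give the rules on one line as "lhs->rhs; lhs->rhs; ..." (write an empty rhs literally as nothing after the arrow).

  | cbaccbbca => cbaccbbb
  | bbcabbabac => bbbbbabac => bbbbbc
  | bcaaabcccbc => bbaabcccbc => bbaaaacbc
  | bcacaba => bbcaba => bbbba

aba->; bcc->aa; ca->b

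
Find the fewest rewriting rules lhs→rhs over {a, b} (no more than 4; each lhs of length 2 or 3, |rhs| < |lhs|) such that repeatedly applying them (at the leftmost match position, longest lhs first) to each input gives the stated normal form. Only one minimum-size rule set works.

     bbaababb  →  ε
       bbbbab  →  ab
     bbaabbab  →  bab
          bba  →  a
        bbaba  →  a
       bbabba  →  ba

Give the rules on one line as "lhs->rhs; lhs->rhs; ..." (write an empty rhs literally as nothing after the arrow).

  | bbaababb => aaababb => aababb => abb => ε
  | bbbbab => abbab => ab
  | bbaabbab => aaabbab => aabbab => bab
  | bba => aa => a

aa->a; aab->; abb->; bb->a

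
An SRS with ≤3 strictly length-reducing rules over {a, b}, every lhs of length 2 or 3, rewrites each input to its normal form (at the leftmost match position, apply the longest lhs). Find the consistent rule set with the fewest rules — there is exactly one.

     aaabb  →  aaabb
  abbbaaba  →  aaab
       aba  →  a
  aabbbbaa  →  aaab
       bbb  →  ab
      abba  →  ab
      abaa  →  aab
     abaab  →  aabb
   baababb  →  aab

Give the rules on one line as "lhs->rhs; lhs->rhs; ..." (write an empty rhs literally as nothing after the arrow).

  | aaabb
  | abbbaaba => aabaaba => aaabba => aaab
  | aba => a
  | aabbbbaa => aaabbaa => aaabab => aaab

ba->; baa->ab; bbb->ab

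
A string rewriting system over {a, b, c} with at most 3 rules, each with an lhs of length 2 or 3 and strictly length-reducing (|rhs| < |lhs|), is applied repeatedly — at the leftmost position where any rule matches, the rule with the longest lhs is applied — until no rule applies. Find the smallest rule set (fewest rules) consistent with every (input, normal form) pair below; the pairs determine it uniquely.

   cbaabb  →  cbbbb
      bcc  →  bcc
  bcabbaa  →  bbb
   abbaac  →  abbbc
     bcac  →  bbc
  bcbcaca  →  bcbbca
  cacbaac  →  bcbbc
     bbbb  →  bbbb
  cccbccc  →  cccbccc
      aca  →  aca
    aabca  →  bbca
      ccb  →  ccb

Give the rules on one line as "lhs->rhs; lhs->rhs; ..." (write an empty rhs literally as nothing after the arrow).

aa->b; cab->; cac->bc

  | cbaabb => cbbbb
  | bcc
  | bcabbaa => bbaa => bbb
  | abbaac => abbbc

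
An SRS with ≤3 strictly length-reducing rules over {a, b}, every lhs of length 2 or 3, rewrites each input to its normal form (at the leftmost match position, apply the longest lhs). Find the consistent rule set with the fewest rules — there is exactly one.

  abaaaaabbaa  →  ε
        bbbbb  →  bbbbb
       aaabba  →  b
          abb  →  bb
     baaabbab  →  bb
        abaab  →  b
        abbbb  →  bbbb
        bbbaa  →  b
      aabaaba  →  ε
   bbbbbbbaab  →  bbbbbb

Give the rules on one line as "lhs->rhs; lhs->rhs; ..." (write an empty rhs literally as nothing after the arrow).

  | abaaaaabbaa => baaaaabbaa => aaaabbaa => aaabbaa => aabbaa => abbaa => bbaa => ba => ε
  | bbbbb
  | aaabba => aabba => abba => bba => b
  | abb => bb

ab->b; ba->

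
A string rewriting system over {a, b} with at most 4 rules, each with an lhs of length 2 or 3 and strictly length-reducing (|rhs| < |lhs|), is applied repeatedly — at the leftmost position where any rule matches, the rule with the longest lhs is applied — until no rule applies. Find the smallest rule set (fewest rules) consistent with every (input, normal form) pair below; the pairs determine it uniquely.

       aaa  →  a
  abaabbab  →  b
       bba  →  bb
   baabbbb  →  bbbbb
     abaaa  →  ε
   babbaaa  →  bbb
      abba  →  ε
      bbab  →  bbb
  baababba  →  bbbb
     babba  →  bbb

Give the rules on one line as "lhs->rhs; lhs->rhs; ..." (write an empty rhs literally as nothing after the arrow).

aa->; ab->a; ba->b

  | aaa => a
  | abaabbab => aaabbab => abbab => abab => aab => b
  | bba => bb
  | baabbbb => babbbb => bbbbb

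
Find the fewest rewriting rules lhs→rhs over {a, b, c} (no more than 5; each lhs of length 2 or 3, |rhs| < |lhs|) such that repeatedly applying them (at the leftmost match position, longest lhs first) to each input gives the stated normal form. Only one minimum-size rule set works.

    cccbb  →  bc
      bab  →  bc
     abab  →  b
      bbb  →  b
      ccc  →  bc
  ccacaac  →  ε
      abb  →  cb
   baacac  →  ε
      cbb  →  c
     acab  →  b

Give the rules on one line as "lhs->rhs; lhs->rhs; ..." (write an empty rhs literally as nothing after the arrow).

ab->c; ac->c; bb->; cc->b

  | cccbb => bcbb => bc
  | bab => bc
  | abab => cab => cc => b
  | bbb => b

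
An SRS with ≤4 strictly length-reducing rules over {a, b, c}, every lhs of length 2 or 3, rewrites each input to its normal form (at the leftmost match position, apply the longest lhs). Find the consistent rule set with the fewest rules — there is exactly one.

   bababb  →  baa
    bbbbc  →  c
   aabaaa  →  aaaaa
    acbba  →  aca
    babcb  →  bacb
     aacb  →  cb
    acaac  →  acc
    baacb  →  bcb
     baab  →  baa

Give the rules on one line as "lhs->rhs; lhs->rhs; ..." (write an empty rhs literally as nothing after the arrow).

  | bababb => baabb => baab => baa
  | bbbbc => bbc => c
  | aabaaa => aaaaa
  | acbba => aca

aac->c; ab->a; bb->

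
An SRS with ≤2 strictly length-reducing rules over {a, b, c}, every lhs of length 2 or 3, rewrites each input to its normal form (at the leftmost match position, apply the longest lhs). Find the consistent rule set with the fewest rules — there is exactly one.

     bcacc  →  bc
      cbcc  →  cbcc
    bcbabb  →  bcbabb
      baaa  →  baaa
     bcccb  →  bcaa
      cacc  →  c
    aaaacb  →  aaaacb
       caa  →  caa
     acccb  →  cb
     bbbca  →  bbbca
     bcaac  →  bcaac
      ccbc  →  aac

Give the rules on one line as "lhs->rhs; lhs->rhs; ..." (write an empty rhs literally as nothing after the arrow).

acc->; ccb->aa

  | bcacc => bc
  | cbcc
  | bcbabb
  | baaa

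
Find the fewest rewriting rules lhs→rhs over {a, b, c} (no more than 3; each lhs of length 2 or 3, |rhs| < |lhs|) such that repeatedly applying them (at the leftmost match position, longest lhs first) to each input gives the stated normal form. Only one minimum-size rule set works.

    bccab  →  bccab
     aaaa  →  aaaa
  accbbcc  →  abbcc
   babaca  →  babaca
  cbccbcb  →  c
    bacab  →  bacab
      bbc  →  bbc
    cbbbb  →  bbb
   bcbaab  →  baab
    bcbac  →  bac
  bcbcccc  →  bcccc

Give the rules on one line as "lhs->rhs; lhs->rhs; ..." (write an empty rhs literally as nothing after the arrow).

  | bccab
  | aaaa
  | accbbcc => abbcc
  | babaca

acc->a; cb->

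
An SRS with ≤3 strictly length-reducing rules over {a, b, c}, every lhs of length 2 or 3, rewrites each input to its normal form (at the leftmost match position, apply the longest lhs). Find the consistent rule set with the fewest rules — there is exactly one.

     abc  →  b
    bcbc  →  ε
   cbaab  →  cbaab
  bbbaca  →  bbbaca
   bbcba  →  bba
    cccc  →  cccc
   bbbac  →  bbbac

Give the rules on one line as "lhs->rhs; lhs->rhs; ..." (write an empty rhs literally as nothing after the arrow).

  | abc => b
  | bcbc => bc => ε
  | cbaab
  | bbbaca

abc->b; bc->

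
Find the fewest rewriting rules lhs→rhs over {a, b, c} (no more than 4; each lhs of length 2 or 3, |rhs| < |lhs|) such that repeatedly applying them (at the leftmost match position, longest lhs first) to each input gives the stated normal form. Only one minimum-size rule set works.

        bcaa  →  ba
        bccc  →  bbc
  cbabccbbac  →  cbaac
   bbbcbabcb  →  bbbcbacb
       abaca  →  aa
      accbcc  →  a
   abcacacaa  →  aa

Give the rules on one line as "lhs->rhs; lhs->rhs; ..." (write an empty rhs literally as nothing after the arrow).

  | bcaa => ba
  | bccc => bbc
  | cbabccbbac => cbaccbbac => cbabbbac => cbabbac => cbabac => cbaac
  | bbbcbabcb => bbbcbacb

ab->a; ca->; cc->b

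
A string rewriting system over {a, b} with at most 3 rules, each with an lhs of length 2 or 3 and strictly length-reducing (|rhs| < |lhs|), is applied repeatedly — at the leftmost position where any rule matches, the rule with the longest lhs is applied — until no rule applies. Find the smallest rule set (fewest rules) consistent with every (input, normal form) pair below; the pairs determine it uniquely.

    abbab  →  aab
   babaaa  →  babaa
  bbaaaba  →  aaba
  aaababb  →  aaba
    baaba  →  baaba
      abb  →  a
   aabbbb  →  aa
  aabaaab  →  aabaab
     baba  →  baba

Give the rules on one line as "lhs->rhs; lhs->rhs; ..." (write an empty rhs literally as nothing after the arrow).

aaa->aa; bb->

  | abbab => aab
  | babaaa => babaa
  | bbaaaba => aaaba => aaba
  | aaababb => aababb => aaba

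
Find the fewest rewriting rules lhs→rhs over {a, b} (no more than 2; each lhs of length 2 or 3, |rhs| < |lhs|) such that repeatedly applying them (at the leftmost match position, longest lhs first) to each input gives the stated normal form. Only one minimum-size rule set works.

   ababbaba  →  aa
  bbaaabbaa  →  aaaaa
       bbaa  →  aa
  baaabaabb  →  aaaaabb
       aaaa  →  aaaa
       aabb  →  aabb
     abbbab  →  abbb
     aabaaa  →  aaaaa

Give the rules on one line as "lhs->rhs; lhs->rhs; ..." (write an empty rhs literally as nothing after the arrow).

  | ababbaba => abbaba => abba => aba => aa
  | bbaaabbaa => baaabbaa => aaabbaa => aaabaa => aaaaa
  | bbaa => baa => aa
  | baaabaabb => aaabaabb => aaaaabb

ba->a; bab->b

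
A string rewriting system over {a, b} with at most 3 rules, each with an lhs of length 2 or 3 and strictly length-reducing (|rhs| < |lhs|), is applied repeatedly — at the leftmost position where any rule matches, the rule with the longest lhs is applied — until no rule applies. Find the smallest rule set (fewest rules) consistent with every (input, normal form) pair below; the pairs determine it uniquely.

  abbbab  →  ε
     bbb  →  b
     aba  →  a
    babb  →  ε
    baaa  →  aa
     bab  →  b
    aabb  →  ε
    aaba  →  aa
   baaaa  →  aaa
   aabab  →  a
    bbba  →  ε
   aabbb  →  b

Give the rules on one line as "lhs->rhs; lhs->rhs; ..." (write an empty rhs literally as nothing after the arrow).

  | abbbab => bbab => ab => ε
  | bbb => b
  | aba => a
  | babb => bb => ε

ab->; ba->; bb->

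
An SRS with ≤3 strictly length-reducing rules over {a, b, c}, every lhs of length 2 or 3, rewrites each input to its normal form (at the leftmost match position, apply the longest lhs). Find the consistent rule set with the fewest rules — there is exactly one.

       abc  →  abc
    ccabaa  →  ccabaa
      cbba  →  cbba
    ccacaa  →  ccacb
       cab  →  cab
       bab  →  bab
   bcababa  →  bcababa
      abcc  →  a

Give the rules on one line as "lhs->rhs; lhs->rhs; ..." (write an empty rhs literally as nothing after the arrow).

  | abc
  | ccabaa
  | cbba
  | ccacaa => ccacb

bcc->; caa->cb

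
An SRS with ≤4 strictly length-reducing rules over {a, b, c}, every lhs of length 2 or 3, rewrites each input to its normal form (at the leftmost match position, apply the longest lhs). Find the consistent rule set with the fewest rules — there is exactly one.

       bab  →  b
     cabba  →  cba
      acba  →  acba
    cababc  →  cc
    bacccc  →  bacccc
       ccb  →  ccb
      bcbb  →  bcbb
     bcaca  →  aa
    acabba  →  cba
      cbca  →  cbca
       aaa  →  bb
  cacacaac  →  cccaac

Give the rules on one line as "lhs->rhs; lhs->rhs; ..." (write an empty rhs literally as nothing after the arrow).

  | bab => b
  | cabba => cba
  | acba
  | cababc => cabc => cc

aaa->bb; ab->; aca->ca; bcc->a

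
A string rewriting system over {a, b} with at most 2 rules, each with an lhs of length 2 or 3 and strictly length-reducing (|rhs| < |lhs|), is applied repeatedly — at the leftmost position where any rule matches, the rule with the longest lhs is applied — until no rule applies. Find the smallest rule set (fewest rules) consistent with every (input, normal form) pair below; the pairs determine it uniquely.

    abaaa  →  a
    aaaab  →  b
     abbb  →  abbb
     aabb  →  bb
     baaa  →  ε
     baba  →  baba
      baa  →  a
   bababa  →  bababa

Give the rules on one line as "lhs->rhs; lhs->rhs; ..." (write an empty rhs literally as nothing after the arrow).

  | abaaa => aaa => a
  | aaaab => aab => b
  | abbb
  | aabb => bb

aa->; baa->a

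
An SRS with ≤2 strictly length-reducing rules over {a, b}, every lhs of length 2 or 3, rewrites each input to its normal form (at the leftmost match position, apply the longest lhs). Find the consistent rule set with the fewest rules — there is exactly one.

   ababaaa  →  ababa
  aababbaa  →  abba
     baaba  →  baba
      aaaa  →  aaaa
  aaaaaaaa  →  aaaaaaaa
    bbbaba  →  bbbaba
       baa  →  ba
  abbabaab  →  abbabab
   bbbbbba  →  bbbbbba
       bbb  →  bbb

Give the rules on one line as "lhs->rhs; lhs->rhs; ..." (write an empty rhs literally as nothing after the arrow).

aab->; baa->ba

  | ababaaa => ababaa => ababa
  | aababbaa => abbaa => abba
  | baaba => baba
  | aaaa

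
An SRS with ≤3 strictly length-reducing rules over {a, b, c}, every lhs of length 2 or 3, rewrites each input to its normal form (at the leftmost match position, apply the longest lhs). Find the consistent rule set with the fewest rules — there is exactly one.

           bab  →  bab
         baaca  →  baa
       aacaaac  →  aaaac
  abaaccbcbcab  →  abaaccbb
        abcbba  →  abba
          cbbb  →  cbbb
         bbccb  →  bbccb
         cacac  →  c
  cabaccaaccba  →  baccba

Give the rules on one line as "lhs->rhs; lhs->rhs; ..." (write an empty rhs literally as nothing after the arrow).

bcb->b; ca->

  | bab
  | baaca => baa
  | aacaaac => aaaac
  | abaaccbcbcab => abaaccbcab => abaaccbb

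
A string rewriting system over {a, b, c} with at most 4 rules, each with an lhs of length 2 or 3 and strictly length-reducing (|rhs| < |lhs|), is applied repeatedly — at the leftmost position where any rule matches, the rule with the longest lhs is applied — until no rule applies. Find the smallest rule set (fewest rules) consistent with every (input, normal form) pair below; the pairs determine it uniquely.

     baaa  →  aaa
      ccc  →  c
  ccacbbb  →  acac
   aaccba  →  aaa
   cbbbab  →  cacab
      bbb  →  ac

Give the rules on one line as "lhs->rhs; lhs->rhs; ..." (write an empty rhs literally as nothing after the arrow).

ba->a; bbb->ac; cc->

  | baaa => aaa
  | ccc => c
  | ccacbbb => acbbb => acac
  | aaccba => aaba => aaa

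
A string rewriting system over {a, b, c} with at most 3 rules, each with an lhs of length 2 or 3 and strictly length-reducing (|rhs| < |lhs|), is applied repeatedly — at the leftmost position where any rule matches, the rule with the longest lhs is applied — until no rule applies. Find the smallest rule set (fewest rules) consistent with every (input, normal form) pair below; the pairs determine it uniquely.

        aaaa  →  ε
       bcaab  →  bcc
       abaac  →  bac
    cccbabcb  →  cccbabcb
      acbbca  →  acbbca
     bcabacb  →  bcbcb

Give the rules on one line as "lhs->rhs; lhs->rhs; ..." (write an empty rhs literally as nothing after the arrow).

  | aaaa => aa => ε
  | bcaab => bcc
  | abaac => bac
  | cccbabcb

aa->; aab->c; aba->b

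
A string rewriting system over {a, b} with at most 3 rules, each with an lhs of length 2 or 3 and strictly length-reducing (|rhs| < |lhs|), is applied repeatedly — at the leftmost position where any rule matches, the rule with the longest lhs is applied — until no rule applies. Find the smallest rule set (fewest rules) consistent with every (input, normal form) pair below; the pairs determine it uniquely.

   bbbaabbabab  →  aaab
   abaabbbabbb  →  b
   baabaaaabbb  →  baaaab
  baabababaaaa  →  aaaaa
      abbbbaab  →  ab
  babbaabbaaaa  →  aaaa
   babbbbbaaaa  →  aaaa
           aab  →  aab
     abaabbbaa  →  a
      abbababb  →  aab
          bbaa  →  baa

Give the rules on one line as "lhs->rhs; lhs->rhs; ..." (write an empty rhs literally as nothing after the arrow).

  | bbbaabbabab => bbaabbabab => baabbabab => baababab => babab => aaab
  | abaabbbabbb => abbbabbb => abbabbb => ababbb => bbb => bb => b
  | baabaaaabbb => baaaabbb => baaaabb => baaaab
  | baabababaaaa => bababaaaa => aaabaaaa => aaaaa

aba->; bab->aa; bb->b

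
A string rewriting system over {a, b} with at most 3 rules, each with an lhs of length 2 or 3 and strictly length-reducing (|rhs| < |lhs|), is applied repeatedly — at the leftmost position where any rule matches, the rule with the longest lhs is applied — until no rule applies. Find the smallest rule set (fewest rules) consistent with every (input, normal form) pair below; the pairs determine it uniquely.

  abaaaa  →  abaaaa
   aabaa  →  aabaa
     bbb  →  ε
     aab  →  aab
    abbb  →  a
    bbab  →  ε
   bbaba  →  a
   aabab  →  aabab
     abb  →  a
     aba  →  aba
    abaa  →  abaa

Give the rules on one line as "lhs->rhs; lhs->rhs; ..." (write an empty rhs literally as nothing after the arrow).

  | abaaaa
  | aabaa
  | bbb => ε
  | aab

bb->; bba->bb; bbb->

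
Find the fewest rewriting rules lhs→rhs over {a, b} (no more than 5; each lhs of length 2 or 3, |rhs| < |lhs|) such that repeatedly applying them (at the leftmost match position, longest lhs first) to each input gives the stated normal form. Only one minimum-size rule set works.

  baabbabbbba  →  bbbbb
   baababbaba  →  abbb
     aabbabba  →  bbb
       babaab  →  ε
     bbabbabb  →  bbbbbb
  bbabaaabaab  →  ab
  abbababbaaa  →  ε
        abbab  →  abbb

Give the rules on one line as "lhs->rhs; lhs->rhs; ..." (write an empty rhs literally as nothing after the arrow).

aa->; aab->; ba->b; baa->aa

  | baabbabbbba => aabbabbbba => babbbba => bbbbba => bbbbb
  | baababbaba => aababbaba => abbaba => abbba => abbb
  | aabbabba => babba => bbba => bbb
  | babaab => bbaab => baab => aab => ε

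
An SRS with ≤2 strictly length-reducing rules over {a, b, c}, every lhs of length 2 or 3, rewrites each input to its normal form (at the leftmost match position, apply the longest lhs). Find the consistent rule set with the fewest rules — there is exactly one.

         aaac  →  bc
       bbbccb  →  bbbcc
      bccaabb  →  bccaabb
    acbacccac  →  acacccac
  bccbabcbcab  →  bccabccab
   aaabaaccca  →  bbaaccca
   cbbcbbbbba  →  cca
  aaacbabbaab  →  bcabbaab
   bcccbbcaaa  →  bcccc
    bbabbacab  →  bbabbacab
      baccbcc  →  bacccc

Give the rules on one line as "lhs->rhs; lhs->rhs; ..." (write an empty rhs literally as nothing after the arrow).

aaa->b; cb->c

  | aaac => bc
  | bbbccb => bbbcc
  | bccaabb
  | acbacccac => acacccac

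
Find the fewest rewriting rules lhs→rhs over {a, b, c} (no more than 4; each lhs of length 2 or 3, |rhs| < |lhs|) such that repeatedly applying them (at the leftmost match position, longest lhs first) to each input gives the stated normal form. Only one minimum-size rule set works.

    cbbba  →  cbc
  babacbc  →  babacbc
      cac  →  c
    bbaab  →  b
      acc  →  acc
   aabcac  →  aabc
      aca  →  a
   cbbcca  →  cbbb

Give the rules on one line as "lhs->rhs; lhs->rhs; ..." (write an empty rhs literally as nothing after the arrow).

bba->c; ca->; cca->b

  | cbbba => cbc
  | babacbc
  | cac => c
  | bbaab => cab => b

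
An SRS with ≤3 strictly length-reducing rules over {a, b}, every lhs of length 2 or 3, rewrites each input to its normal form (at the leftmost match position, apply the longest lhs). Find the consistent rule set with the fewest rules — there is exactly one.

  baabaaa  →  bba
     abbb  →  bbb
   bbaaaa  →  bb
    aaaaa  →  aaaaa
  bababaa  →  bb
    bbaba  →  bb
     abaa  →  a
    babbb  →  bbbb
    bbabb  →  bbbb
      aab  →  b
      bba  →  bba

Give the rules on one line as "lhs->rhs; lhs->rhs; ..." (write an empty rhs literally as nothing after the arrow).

  | baabaaa => bbaaa => bba
  | abbb => bbb
  | bbaaaa => bbaa => bb
  | aaaaa

ab->b; aba->; baa->b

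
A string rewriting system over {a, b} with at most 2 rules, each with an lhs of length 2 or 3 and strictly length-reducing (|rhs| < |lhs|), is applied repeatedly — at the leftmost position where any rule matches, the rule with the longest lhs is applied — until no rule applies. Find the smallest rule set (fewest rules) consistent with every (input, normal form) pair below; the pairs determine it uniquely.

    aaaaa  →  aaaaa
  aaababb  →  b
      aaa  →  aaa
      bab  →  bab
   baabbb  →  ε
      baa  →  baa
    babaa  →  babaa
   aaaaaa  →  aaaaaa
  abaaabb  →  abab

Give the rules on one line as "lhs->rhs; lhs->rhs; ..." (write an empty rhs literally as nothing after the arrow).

  | aaaaa
  | aaababb => aabb => b
  | aaa
  | bab

aab->; bbb->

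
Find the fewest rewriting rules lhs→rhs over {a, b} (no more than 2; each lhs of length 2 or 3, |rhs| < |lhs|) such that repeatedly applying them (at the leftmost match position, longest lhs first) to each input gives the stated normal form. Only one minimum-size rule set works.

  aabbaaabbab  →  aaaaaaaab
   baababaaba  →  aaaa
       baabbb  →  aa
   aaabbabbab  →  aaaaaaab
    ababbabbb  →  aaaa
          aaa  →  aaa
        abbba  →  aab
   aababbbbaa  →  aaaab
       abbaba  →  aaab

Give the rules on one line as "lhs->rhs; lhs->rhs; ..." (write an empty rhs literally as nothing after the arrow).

  | aabbaaabbab => aaaaaabbab => aaaaaaaab
  | baababaaba => bababaaba => bbabaaba => aabaaba => aababa => aabba => aaaa
  | baabbb => babbb => bbbb => abb => aa
  | aaabbabbab => aaaaabbab => aaaaaaab

ba->b; bb->a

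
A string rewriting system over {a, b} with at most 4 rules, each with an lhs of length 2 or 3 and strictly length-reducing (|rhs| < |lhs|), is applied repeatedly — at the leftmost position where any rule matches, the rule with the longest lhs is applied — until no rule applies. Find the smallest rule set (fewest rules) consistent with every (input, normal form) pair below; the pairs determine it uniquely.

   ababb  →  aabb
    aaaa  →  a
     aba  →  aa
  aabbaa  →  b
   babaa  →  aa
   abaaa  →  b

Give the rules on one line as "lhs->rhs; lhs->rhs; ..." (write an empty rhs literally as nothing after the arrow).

  | ababb => aabb
  | aaaa => ba => a
  | aba => aa
  | aabbaa => aaba => aaa => b

aaa->b; ba->a; baa->a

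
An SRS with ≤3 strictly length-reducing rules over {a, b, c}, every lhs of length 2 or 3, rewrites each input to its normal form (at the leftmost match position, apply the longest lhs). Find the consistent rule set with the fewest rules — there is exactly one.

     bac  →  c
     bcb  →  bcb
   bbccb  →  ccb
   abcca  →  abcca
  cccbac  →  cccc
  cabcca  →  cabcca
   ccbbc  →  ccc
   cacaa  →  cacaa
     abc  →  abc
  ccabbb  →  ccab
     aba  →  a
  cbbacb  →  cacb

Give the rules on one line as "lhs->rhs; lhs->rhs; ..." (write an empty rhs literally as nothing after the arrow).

ba->; bb->

  | bac => c
  | bcb
  | bbccb => ccb
  | abcca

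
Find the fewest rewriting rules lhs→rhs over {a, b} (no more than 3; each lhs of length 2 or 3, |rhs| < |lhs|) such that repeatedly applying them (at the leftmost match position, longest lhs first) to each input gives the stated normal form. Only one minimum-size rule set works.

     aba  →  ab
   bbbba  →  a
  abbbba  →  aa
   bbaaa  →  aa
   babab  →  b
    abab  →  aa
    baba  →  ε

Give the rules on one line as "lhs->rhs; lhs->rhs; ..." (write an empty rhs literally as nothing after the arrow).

  | aba => ab
  | bbbba => abba => a
  | abbbba => aabba => aa
  | bbaaa => aa

ba->b; bb->a; bba->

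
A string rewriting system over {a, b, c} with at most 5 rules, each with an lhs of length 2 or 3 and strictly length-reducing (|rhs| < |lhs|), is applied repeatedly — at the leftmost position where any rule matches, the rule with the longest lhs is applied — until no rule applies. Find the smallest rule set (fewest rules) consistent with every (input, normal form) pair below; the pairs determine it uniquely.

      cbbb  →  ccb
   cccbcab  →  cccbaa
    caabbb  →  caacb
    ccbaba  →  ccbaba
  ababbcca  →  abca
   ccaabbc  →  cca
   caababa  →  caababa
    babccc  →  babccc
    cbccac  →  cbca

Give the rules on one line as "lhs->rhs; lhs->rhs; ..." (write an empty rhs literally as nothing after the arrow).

acc->; bb->c; cab->aa; cac->a

  | cbbb => ccb
  | cccbcab => cccbaa
  | caabbb => caacb
  | ccbaba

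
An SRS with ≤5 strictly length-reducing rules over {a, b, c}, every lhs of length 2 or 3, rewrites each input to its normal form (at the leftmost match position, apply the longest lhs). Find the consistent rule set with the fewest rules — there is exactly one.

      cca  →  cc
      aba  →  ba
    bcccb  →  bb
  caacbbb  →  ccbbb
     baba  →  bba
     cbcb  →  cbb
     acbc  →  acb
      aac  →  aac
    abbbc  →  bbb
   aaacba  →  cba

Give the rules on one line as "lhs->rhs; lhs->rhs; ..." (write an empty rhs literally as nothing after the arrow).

  | cca => cc
  | aba => ba
  | bcccb => bccb => bcb => bb
  | caacbbb => cacbbb => ccbbb

aaa->; ab->b; bc->b; ca->c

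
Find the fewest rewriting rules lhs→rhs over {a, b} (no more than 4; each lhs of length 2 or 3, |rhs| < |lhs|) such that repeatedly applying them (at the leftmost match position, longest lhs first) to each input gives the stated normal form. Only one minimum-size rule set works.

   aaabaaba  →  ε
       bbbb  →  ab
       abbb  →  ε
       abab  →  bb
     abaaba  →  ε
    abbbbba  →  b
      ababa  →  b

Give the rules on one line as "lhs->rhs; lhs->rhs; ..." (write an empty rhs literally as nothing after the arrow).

  | aaabaaba => abaaba => baba => ba => ε
  | bbbb => ab
  | abbb => aa => ε
  | abab => bb

aa->; aba->b; ba->; bbb->a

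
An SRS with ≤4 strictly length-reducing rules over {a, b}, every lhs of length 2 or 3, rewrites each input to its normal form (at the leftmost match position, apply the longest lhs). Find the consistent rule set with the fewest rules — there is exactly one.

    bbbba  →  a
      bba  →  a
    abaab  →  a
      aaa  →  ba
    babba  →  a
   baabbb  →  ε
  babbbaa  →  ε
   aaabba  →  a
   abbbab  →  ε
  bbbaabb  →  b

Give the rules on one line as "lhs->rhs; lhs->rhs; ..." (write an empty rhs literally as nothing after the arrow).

  | bbbba => bba => a
  | bba => a
  | abaab => aab => a
  | aaa => ba

aa->b; aab->a; ab->; bb->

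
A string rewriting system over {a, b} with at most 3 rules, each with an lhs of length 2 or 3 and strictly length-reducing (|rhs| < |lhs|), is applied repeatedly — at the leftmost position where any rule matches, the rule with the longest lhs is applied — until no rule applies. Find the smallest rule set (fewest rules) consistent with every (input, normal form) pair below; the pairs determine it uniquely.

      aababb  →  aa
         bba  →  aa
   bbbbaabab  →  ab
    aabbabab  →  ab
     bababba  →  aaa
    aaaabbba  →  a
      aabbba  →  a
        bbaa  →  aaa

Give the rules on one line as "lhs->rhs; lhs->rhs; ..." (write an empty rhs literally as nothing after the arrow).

  | aababb => ababb => babb => abb => aa
  | bba => aa
  | bbbbaabab => abbaabab => aaaabab => aaabab => aabab => abab => bab => ab
  | aabbabab => aaaabab => aaabab => aabab => abab => bab => ab

aba->ba; ba->a; bb->a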